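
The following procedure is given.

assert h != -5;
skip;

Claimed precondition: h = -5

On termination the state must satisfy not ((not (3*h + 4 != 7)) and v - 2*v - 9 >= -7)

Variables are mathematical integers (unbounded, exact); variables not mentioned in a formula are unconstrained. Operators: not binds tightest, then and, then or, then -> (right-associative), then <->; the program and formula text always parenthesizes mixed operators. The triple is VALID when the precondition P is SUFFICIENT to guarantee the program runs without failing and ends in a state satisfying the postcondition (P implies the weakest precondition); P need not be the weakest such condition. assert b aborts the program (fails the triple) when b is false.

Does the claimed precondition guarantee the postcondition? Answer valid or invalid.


Working backward. After the program, the postcondition not ((not (3*h + 4 != 7)) and v - 2*v - 9 >= -7) must hold; in canonical form it is not ((not (3*h != 3)) and v <= -2).
Before skip: not ((not (3*h != 3)) and v <= -2)
Before assert h != -5: h != -5 and (not ((not (3*h != 3)) and v <= -2))
The weakest precondition is h != -5 and (not ((not (3*h != 3)) and v <= -2)).
Check whether h = -5 implies it.
Countermodel: at the initial state h = -5, v = 0, the precondition holds but the weakest precondition fails.
Answer: invalid


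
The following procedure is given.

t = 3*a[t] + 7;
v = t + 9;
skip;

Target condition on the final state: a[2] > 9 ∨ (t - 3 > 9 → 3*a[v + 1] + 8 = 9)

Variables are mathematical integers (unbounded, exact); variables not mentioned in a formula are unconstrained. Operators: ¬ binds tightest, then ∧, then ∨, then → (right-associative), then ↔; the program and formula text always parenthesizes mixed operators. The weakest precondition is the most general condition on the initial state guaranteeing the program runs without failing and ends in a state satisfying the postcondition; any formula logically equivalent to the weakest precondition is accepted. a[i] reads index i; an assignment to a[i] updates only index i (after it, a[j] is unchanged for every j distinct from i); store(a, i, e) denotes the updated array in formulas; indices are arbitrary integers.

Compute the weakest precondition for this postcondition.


Working backward. After the program, the postcondition a[2] > 9 ∨ (t - 3 > 9 → 3*a[v + 1] + 8 = 9) must hold; in canonical form it is a[2] > 9 ∨ (t > 12 → 3*a[v + 1] = 1).
Before skip: a[2] > 9 ∨ (t > 12 → 3*a[v + 1] = 1)
Before v := t + 9: a[2] > 9 ∨ (t > 12 → 3*a[t + 10] = 1)
Before t := 3*a[t] + 7: a[2] > 9 ∨ (3*a[t] > 5 → 3*a[3*a[t] + 17] = 1)
Answer: WP = a[2] > 9 ∨ (3*a[t] > 5 → 3*a[3*a[t] + 17] = 1)


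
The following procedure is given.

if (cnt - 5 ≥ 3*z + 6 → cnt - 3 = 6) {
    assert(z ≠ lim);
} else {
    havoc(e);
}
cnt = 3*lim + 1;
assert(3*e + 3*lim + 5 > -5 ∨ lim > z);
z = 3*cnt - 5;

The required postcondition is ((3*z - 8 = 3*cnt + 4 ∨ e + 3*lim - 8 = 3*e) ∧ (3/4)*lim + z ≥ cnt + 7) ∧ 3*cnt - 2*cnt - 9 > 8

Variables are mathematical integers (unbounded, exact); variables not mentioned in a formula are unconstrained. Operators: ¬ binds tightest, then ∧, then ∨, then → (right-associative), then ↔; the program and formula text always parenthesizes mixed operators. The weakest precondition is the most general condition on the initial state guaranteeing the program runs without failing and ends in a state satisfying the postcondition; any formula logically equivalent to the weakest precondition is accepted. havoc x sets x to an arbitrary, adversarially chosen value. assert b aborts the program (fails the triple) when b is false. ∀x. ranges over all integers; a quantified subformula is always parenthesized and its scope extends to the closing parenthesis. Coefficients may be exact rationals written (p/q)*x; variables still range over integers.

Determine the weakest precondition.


Working backward. After the program, the postcondition ((3*z - 8 = 3*cnt + 4 ∨ e + 3*lim - 8 = 3*e) ∧ (3/4)*lim + z ≥ cnt + 7) ∧ 3*cnt - 2*cnt - 9 > 8 must hold; in canonical form it is (3*z = 3*cnt + 12 ∨ 3*lim = 2*e + 8) ∧ (3/4)*lim + z ≥ cnt + 7 ∧ cnt > 17.
Before z := 3*cnt - 5: (6*cnt = 27 ∨ 3*lim = 2*e + 8) ∧ 2*cnt + (3/4)*lim ≥ 12 ∧ cnt > 17
Before assert 3*e + 3*lim + 5 > -5 ∨ lim > z: (3*e + 3*lim > -10 ∨ lim > z) ∧ (6*cnt = 27 ∨ 3*lim = 2*e + 8) ∧ 2*cnt + (3/4)*lim ≥ 12 ∧ cnt > 17
Before cnt := 3*lim + 1: (3*e + 3*lim > -10 ∨ lim > z) ∧ (18*lim = 21 ∨ 3*lim = 2*e + 8) ∧ (27/4)*lim ≥ 10 ∧ 3*lim > 16
Then branch requires z ≠ lim ∧ (3*e + 3*lim > -10 ∨ lim > z) ∧ (18*lim = 21 ∨ 3*lim = 2*e + 8) ∧ (27/4)*lim ≥ 10 ∧ 3*lim > 16; else branch requires ∀e_1. ((3*e_1 + 3*lim > -10 ∨ lim > z) ∧ (18*lim = 21 ∨ 3*lim = 2*e_1 + 8) ∧ (27/4)*lim ≥ 10 ∧ 3*lim > 16).
Before the if: ((cnt ≥ 3*z + 11 → cnt = 9) → (z ≠ lim ∧ (3*e + 3*lim > -10 ∨ lim > z) ∧ (18*lim = 21 ∨ 3*lim = 2*e + 8) ∧ (27/4)*lim ≥ 10 ∧ 3*lim > 16)) ∧ ((¬(cnt ≥ 3*z + 11 → cnt = 9)) → (∀e_1. ((3*e_1 + 3*lim > -10 ∨ lim > z) ∧ (18*lim = 21 ∨ 3*lim = 2*e_1 + 8) ∧ (27/4)*lim ≥ 10 ∧ 3*lim > 16)))
Answer: WP = ((cnt ≥ 3*z + 11 → cnt = 9) → (z ≠ lim ∧ (3*e + 3*lim > -10 ∨ lim > z) ∧ (18*lim = 21 ∨ 3*lim = 2*e + 8) ∧ (27/4)*lim ≥ 10 ∧ 3*lim > 16)) ∧ ((¬(cnt ≥ 3*z + 11 → cnt = 9)) → (∀e_1. ((3*e_1 + 3*lim > -10 ∨ lim > z) ∧ (18*lim = 21 ∨ 3*lim = 2*e_1 + 8) ∧ (27/4)*lim ≥ 10 ∧ 3*lim > 16)))


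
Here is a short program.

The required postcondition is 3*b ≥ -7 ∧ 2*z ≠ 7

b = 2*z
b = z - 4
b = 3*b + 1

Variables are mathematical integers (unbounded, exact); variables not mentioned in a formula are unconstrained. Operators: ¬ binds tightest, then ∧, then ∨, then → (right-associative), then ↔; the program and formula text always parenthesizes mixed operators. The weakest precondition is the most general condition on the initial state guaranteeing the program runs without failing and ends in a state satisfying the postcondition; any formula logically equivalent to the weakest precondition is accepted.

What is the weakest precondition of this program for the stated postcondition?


Working backward. After the program, 3*b ≥ -7 ∧ 2*z ≠ 7 must hold.
Before b := 3*b + 1: 9*b ≥ -10 ∧ 2*z ≠ 7
Before b := z - 4: 9*z ≥ 26 ∧ 2*z ≠ 7
Before b := 2*z: 9*z ≥ 26 ∧ 2*z ≠ 7
Answer: WP = 9*z ≥ 26 ∧ 2*z ≠ 7


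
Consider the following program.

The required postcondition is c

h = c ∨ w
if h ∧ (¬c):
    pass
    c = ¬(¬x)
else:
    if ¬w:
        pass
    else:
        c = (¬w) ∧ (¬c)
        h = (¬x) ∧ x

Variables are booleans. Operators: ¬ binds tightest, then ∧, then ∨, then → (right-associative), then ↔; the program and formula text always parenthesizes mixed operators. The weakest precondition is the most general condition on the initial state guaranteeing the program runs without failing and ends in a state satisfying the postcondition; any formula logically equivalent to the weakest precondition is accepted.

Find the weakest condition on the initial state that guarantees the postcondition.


Working backward. After the program, c must hold.
Then branch requires x; else branch requires ((¬w) → c) ∧ (w → ((¬w) ∧ (¬c))).
Before the if: ((h ∧ (¬c)) → x) ∧ ((¬(h ∧ (¬c))) → (((¬w) → c) ∧ (w → ((¬w) ∧ (¬c)))))
Before h := c ∨ w: (((c ∨ w) ∧ (¬c)) → x) ∧ ((¬((c ∨ w) ∧ (¬c))) → (((¬w) → c) ∧ (w → ((¬w) ∧ (¬c)))))
Answer: WP = (((c ∨ w) ∧ (¬c)) → x) ∧ ((¬((c ∨ w) ∧ (¬c))) → (((¬w) → c) ∧ (w → ((¬w) ∧ (¬c)))))


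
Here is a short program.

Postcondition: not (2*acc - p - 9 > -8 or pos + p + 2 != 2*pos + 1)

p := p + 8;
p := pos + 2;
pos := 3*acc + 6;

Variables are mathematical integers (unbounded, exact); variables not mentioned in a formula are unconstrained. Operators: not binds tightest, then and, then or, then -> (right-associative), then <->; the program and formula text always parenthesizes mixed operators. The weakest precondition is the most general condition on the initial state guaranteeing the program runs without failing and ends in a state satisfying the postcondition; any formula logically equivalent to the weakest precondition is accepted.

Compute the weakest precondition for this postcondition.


Working backward. After the program, the postcondition not (2*acc - p - 9 > -8 or pos + p + 2 != 2*pos + 1) must hold; in canonical form it is not (2*acc > p + 1 or p != pos - 1).
Before pos := 3*acc + 6: not (2*acc > p + 1 or p != 3*acc + 5)
Before p := pos + 2: not (2*acc > pos + 3 or pos != 3*acc + 3)
Before p := p + 8: not (2*acc > pos + 3 or pos != 3*acc + 3)
Answer: WP = not (2*acc > pos + 3 or pos != 3*acc + 3)


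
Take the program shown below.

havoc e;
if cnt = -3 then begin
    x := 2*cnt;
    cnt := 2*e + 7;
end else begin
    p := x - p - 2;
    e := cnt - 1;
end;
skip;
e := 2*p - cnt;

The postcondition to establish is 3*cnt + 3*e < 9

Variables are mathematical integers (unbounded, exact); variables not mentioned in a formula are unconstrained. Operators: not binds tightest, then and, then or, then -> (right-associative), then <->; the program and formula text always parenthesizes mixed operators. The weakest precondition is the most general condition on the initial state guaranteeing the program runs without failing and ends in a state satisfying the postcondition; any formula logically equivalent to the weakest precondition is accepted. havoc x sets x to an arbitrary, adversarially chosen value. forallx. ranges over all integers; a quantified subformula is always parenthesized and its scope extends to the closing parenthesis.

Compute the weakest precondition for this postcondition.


Working backward. After the program, 3*cnt + 3*e < 9 must hold.
Before e := 2*p - cnt: 6*p < 9
Before skip: 6*p < 9
Then branch requires 6*p < 9; else branch requires 6*x < 6*p + 21.
Before the if: (cnt = -3 -> 6*p < 9) and ((not (cnt = -3)) -> 6*x < 6*p + 21)
Before havoc e: (cnt = -3 -> 6*p < 9) and ((not (cnt = -3)) -> 6*x < 6*p + 21)
Answer: WP = (cnt = -3 -> 6*p < 9) and ((not (cnt = -3)) -> 6*x < 6*p + 21)


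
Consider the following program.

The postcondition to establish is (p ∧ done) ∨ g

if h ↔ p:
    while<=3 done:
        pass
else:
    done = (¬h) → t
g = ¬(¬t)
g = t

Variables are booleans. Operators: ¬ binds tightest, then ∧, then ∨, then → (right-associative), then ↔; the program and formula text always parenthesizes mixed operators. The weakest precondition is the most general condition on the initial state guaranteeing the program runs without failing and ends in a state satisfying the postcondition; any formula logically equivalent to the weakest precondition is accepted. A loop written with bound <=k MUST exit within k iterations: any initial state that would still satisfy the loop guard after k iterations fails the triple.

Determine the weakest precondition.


Working backward. After the program, (p ∧ done) ∨ g must hold.
Before g := t: (p ∧ done) ∨ t
Before g := ¬(¬t): (p ∧ done) ∨ t
Then branch requires (done → ((done → ((done → ((¬done) ∧ ((p ∧ done) ∨ t))) ∧ ((¬done) → ((p ∧ done) ∨ t)))) ∧ ((¬done) → ((p ∧ done) ∨ t)))) ∧ ((¬done) → ((p ∧ done) ∨ t)); else branch requires (p ∧ ((¬h) → t)) ∨ t.
Before the if: ((h ↔ p) → ((done → ((done → ((done → ((¬done) ∧ ((p ∧ done) ∨ t))) ∧ ((¬done) → ((p ∧ done) ∨ t)))) ∧ ((¬done) → ((p ∧ done) ∨ t)))) ∧ ((¬done) → ((p ∧ done) ∨ t)))) ∧ ((¬(h ↔ p)) → ((p ∧ ((¬h) → t)) ∨ t))
Answer: WP = ((h ↔ p) → ((done → ((done → ((done → ((¬done) ∧ ((p ∧ done) ∨ t))) ∧ ((¬done) → ((p ∧ done) ∨ t)))) ∧ ((¬done) → ((p ∧ done) ∨ t)))) ∧ ((¬done) → ((p ∧ done) ∨ t)))) ∧ ((¬(h ↔ p)) → ((p ∧ ((¬h) → t)) ∨ t))


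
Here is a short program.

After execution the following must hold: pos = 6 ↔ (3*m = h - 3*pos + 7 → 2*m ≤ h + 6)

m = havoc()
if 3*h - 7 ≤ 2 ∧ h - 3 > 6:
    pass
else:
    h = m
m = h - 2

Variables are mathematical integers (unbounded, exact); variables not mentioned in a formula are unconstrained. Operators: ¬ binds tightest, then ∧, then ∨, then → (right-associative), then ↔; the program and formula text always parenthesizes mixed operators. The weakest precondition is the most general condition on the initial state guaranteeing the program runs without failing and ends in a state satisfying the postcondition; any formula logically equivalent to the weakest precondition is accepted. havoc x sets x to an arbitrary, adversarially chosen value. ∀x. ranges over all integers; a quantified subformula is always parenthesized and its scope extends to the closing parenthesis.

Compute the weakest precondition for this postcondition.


Working backward. After the program, the postcondition pos = 6 ↔ (3*m = h - 3*pos + 7 → 2*m ≤ h + 6) must hold; in canonical form it is pos = 6 ↔ (3*m + 3*pos = h + 7 → 2*m ≤ h + 6).
Before m := h - 2: pos = 6 ↔ (2*h + 3*pos = 13 → h ≤ 10)
Then branch requires pos = 6 ↔ (2*h + 3*pos = 13 → h ≤ 10); else branch requires pos = 6 ↔ (2*m + 3*pos = 13 → m ≤ 10).
Before the if: ((3*h ≤ 9 ∧ h > 9) → (pos = 6 ↔ (2*h + 3*pos = 13 → h ≤ 10))) ∧ ((¬(3*h ≤ 9 ∧ h > 9)) → (pos = 6 ↔ (2*m + 3*pos = 13 → m ≤ 10)))
Before havoc m: ∀m_1. (((3*h ≤ 9 ∧ h > 9) → (pos = 6 ↔ (2*h + 3*pos = 13 → h ≤ 10))) ∧ ((¬(3*h ≤ 9 ∧ h > 9)) → (pos = 6 ↔ (2*m_1 + 3*pos = 13 → m_1 ≤ 10))))
Answer: WP = ∀m_1. (((3*h ≤ 9 ∧ h > 9) → (pos = 6 ↔ (2*h + 3*pos = 13 → h ≤ 10))) ∧ ((¬(3*h ≤ 9 ∧ h > 9)) → (pos = 6 ↔ (2*m_1 + 3*pos = 13 → m_1 ≤ 10))))


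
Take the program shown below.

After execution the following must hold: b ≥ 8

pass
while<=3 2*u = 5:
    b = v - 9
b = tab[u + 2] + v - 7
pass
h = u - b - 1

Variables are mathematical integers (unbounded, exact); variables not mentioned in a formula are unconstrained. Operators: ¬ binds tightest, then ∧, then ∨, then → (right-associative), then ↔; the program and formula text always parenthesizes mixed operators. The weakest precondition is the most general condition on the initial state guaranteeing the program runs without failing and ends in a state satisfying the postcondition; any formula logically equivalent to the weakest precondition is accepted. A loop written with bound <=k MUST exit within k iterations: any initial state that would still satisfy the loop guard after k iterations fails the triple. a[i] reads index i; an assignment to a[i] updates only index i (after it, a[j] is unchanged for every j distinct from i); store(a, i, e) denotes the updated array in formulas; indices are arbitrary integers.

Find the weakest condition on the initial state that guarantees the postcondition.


Working backward. After the program, b ≥ 8 must hold.
Before h := u - b - 1: b ≥ 8
Before skip: b ≥ 8
Before b := tab[u + 2] + v - 7: tab[u + 2] + v ≥ 15
Before the loop (bound <=3), unroll the exhaustion recursion (WP_0 = exit-now case; WP_j = one more guarded iteration, up to j = 3):
  WP_0: (¬(2*u = 5)) ∧ tab[u + 2] + v ≥ 15
  WP_1: (2*u = 5 → ((¬(2*u = 5)) ∧ tab[u + 2] + v ≥ 15)) ∧ ((¬(2*u = 5)) → tab[u + 2] + v ≥ 15)
  WP_2: (2*u = 5 → ((2*u = 5 → ((¬(2*u = 5)) ∧ tab[u + 2] + v ≥ 15)) ∧ ((¬(2*u = 5)) → tab[u + 2] + v ≥ 15))) ∧ ((¬(2*u = 5)) → tab[u + 2] + v ≥ 15)
  WP_3: (2*u = 5 → ((2*u = 5 → ((2*u = 5 → ((¬(2*u = 5)) ∧ tab[u + 2] + v ≥ 15)) ∧ ((¬(2*u = 5)) → tab[u + 2] + v ≥ 15))) ∧ ((¬(2*u = 5)) → tab[u + 2] + v ≥ 15))) ∧ ((¬(2*u = 5)) → tab[u + 2] + v ≥ 15)
So before the loop: (2*u = 5 → ((2*u = 5 → ((2*u = 5 → ((¬(2*u = 5)) ∧ tab[u + 2] + v ≥ 15)) ∧ ((¬(2*u = 5)) → tab[u + 2] + v ≥ 15))) ∧ ((¬(2*u = 5)) → tab[u + 2] + v ≥ 15))) ∧ ((¬(2*u = 5)) → tab[u + 2] + v ≥ 15)
Before skip: (2*u = 5 → ((2*u = 5 → ((2*u = 5 → ((¬(2*u = 5)) ∧ tab[u + 2] + v ≥ 15)) ∧ ((¬(2*u = 5)) → tab[u + 2] + v ≥ 15))) ∧ ((¬(2*u = 5)) → tab[u + 2] + v ≥ 15))) ∧ ((¬(2*u = 5)) → tab[u + 2] + v ≥ 15)
Answer: WP = (2*u = 5 → ((2*u = 5 → ((2*u = 5 → ((¬(2*u = 5)) ∧ tab[u + 2] + v ≥ 15)) ∧ ((¬(2*u = 5)) → tab[u + 2] + v ≥ 15))) ∧ ((¬(2*u = 5)) → tab[u + 2] + v ≥ 15))) ∧ ((¬(2*u = 5)) → tab[u + 2] + v ≥ 15)


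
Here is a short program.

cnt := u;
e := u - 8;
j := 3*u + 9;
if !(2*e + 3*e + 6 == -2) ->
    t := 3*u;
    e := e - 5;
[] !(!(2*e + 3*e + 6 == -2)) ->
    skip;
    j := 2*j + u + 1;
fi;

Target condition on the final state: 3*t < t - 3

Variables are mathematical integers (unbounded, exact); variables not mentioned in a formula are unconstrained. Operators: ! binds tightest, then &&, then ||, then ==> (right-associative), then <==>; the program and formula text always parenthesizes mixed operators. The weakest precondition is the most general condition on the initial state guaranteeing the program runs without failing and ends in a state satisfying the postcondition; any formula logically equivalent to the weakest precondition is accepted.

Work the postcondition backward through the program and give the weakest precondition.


Working backward. After the program, the postcondition 3*t < t - 3 must hold; in canonical form it is 2*t < -3.
Then branch requires 6*u < -3; else branch requires 2*t < -3.
Before the if: ((!(5*e == -8)) ==> 6*u < -3) && (5*e == -8 ==> 2*t < -3)
Before j := 3*u + 9: ((!(5*e == -8)) ==> 6*u < -3) && (5*e == -8 ==> 2*t < -3)
Before e := u - 8: ((!(5*u == 32)) ==> 6*u < -3) && (5*u == 32 ==> 2*t < -3)
Before cnt := u: ((!(5*u == 32)) ==> 6*u < -3) && (5*u == 32 ==> 2*t < -3)
Answer: WP = ((!(5*u == 32)) ==> 6*u < -3) && (5*u == 32 ==> 2*t < -3)


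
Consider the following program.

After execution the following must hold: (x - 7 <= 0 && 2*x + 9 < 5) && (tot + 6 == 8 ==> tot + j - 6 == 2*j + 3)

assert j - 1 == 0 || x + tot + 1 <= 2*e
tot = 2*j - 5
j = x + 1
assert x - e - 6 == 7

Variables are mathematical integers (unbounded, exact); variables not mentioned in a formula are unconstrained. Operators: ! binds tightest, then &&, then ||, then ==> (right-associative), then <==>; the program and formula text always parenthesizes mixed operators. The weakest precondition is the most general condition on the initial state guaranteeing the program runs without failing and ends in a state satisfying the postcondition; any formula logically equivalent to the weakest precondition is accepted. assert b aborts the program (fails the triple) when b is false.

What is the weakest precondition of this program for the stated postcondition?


Working backward. After the program, the postcondition (x - 7 <= 0 && 2*x + 9 < 5) && (tot + 6 == 8 ==> tot + j - 6 == 2*j + 3) must hold; in canonical form it is x <= 7 && 2*x < -4 && (tot == 2 ==> tot == j + 9).
Before assert x - e - 6 == 7: x == e + 13 && x <= 7 && 2*x < -4 && (tot == 2 ==> tot == j + 9)
Before j := x + 1: x == e + 13 && x <= 7 && 2*x < -4 && (tot == 2 ==> tot == x + 10)
Before tot := 2*j - 5: x == e + 13 && x <= 7 && 2*x < -4 && (2*j == 7 ==> 2*j == x + 15)
Before assert j - 1 == 0 || x + tot + 1 <= 2*e: (j == 1 || tot + x <= 2*e - 1) && x == e + 13 && x <= 7 && 2*x < -4 && (2*j == 7 ==> 2*j == x + 15)
Answer: WP = (j == 1 || tot + x <= 2*e - 1) && x == e + 13 && x <= 7 && 2*x < -4 && (2*j == 7 ==> 2*j == x + 15)


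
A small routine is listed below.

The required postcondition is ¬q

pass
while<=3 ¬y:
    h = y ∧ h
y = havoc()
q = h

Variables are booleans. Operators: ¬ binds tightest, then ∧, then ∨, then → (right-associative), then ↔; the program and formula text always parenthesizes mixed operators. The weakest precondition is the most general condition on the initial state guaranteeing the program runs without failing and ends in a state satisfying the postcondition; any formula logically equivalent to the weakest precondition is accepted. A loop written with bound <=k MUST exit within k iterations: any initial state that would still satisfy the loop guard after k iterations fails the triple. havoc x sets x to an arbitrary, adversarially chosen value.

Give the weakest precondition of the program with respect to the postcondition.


Working backward. After the program, ¬q must hold.
Before q := h: ¬h
Before havoc y: ¬h
Before the loop (bound <=3), unroll the exhaustion recursion (WP_0 = exit-now case; WP_j = one more guarded iteration, up to j = 3):
  WP_0: y ∧ (¬h)
  WP_1: ((¬y) → (y ∧ (¬(y ∧ h)))) ∧ (y → (¬h))
  WP_2: ((¬y) → (((¬y) → (y ∧ (¬(y ∧ h)))) ∧ (y → (¬(y ∧ h))))) ∧ (y → (¬h))
  WP_3: ((¬y) → (((¬y) → (((¬y) → (y ∧ (¬(y ∧ h)))) ∧ (y → (¬(y ∧ h))))) ∧ (y → (¬(y ∧ h))))) ∧ (y → (¬h))
So before the loop: ((¬y) → (((¬y) → (((¬y) → (y ∧ (¬(y ∧ h)))) ∧ (y → (¬(y ∧ h))))) ∧ (y → (¬(y ∧ h))))) ∧ (y → (¬h))
Before skip: ((¬y) → (((¬y) → (((¬y) → (y ∧ (¬(y ∧ h)))) ∧ (y → (¬(y ∧ h))))) ∧ (y → (¬(y ∧ h))))) ∧ (y → (¬h))
Answer: WP = ((¬y) → (((¬y) → (((¬y) → (y ∧ (¬(y ∧ h)))) ∧ (y → (¬(y ∧ h))))) ∧ (y → (¬(y ∧ h))))) ∧ (y → (¬h))


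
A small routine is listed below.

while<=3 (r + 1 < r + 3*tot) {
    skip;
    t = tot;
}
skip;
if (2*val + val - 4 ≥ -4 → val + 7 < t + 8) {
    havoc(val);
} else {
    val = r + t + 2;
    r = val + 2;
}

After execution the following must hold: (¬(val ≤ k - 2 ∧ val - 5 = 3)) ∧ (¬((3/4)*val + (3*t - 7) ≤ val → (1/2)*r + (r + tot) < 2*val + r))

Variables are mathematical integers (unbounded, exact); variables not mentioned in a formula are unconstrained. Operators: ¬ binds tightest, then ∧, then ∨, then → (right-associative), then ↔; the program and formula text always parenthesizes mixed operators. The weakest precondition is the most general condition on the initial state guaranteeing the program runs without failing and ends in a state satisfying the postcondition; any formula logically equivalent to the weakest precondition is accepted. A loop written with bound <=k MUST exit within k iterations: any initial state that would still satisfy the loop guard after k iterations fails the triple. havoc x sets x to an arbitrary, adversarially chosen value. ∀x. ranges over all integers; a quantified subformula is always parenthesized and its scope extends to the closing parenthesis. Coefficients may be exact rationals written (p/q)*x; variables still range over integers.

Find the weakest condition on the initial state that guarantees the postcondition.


Working backward. After the program, the postcondition (¬(val ≤ k - 2 ∧ val - 5 = 3)) ∧ (¬((3/4)*val + (3*t - 7) ≤ val → (1/2)*r + (r + tot) < 2*val + r)) must hold; in canonical form it is (¬(val ≤ k - 2 ∧ val = 8)) ∧ (¬(3*t ≤ (1/4)*val + 7 → (1/2)*r + tot < 2*val)).
Then branch requires ∀val_1. ((¬(val_1 ≤ k - 2 ∧ val_1 = 8)) ∧ (¬(3*t ≤ (1/4)*val_1 + 7 → (1/2)*r + tot < 2*val_1))); else branch requires (¬(r + t ≤ k - 4 ∧ r + t = 6)) ∧ (¬((11/4)*t ≤ (1/4)*r + 15/2 → tot < (3/2)*r + (3/2)*t + 2)).
Before the if: ((3*val ≥ 0 → val < t + 1) → (∀val_1. ((¬(val_1 ≤ k - 2 ∧ val_1 = 8)) ∧ (¬(3*t ≤ (1/4)*val_1 + 7 → (1/2)*r + tot < 2*val_1))))) ∧ ((¬(3*val ≥ 0 → val < t + 1)) → ((¬(r + t ≤ k - 4 ∧ r + t = 6)) ∧ (¬((11/4)*t ≤ (1/4)*r + 15/2 → tot < (3/2)*r + (3/2)*t + 2))))
Before skip: ((3*val ≥ 0 → val < t + 1) → (∀val_1. ((¬(val_1 ≤ k - 2 ∧ val_1 = 8)) ∧ (¬(3*t ≤ (1/4)*val_1 + 7 → (1/2)*r + tot < 2*val_1))))) ∧ ((¬(3*val ≥ 0 → val < t + 1)) → ((¬(r + t ≤ k - 4 ∧ r + t = 6)) ∧ (¬((11/4)*t ≤ (1/4)*r + 15/2 → tot < (3/2)*r + (3/2)*t + 2))))
Before the loop (bound <=3), unroll the exhaustion recursion (WP_0 = exit-now case; WP_j = one more guarded iteration, up to j = 3):
  WP_0: (¬(3*tot > 1)) ∧ ((3*val ≥ 0 → val < t + 1) → (∀val_1. ((¬(val_1 ≤ k - 2 ∧ val_1 = 8)) ∧ (¬(3*t ≤ (1/4)*val_1 + 7 → (1/2)*r + tot < 2*val_1))))) ∧ ((¬(3*val ≥ 0 → val < t + 1)) → ((¬(r + t ≤ k - 4 ∧ r + t = 6)) ∧ (¬((11/4)*t ≤ (1/4)*r + 15/2 → tot < (3/2)*r + (3/2)*t + 2))))
  WP_1: (3*tot > 1 → ((¬(3*tot > 1)) ∧ ((3*val ≥ 0 → val < tot + 1) → (∀val_1. ((¬(val_1 ≤ k - 2 ∧ val_1 = 8)) ∧ (¬(3*tot ≤ (1/4)*val_1 + 7 → (1/2)*r + tot < 2*val_1))))) ∧ ((¬(3*val ≥ 0 → val < tot + 1)) → ((¬(r + tot ≤ k - 4 ∧ r + tot = 6)) ∧ (¬((11/4)*tot ≤ (1/4)*r + 15/2 → (3/2)*r + (1/2)*tot > -2)))))) ∧ ((¬(3*tot > 1)) → (((3*val ≥ 0 → val < t + 1) → (∀val_1. ((¬(val_1 ≤ k - 2 ∧ val_1 = 8)) ∧ (¬(3*t ≤ (1/4)*val_1 + 7 → (1/2)*r + tot < 2*val_1))))) ∧ ((¬(3*val ≥ 0 → val < t + 1)) → ((¬(r + t ≤ k - 4 ∧ r + t = 6)) ∧ (¬((11/4)*t ≤ (1/4)*r + 15/2 → tot < (3/2)*r + (3/2)*t + 2))))))
  WP_2: (3*tot > 1 → ((3*tot > 1 → ((¬(3*tot > 1)) ∧ ((3*val ≥ 0 → val < tot + 1) → (∀val_1. ((¬(val_1 ≤ k - 2 ∧ val_1 = 8)) ∧ (¬(3*tot ≤ (1/4)*val_1 + 7 → (1/2)*r + tot < 2*val_1))))) ∧ ((¬(3*val ≥ 0 → val < tot + 1)) → ((¬(r + tot ≤ k - 4 ∧ r + tot = 6)) ∧ (¬((11/4)*tot ≤ (1/4)*r + 15/2 → (3/2)*r + (1/2)*tot > -2)))))) ∧ ((¬(3*tot > 1)) → (((3*val ≥ 0 → val < tot + 1) → (∀val_1. ((¬(val_1 ≤ k - 2 ∧ val_1 = 8)) ∧ (¬(3*tot ≤ (1/4)*val_1 + 7 → (1/2)*r + tot < 2*val_1))))) ∧ ((¬(3*val ≥ 0 → val < tot + 1)) → ((¬(r + tot ≤ k - 4 ∧ r + tot = 6)) ∧ (¬((11/4)*tot ≤ (1/4)*r + 15/2 → (3/2)*r + (1/2)*tot > -2)))))))) ∧ ((¬(3*tot > 1)) → (((3*val ≥ 0 → val < t + 1) → (∀val_1. ((¬(val_1 ≤ k - 2 ∧ val_1 = 8)) ∧ (¬(3*t ≤ (1/4)*val_1 + 7 → (1/2)*r + tot < 2*val_1))))) ∧ ((¬(3*val ≥ 0 → val < t + 1)) → ((¬(r + t ≤ k - 4 ∧ r + t = 6)) ∧ (¬((11/4)*t ≤ (1/4)*r + 15/2 → tot < (3/2)*r + (3/2)*t + 2))))))
  WP_3: (3*tot > 1 → ((3*tot > 1 → ((3*tot > 1 → ((¬(3*tot > 1)) ∧ ((3*val ≥ 0 → val < tot + 1) → (∀val_1. ((¬(val_1 ≤ k - 2 ∧ val_1 = 8)) ∧ (¬(3*tot ≤ (1/4)*val_1 + 7 → (1/2)*r + tot < 2*val_1))))) ∧ ((¬(3*val ≥ 0 → val < tot + 1)) → ((¬(r + tot ≤ k - 4 ∧ r + tot = 6)) ∧ (¬((11/4)*tot ≤ (1/4)*r + 15/2 → (3/2)*r + (1/2)*tot > -2)))))) ∧ ((¬(3*tot > 1)) → (((3*val ≥ 0 → val < tot + 1) → (∀val_1. ((¬(val_1 ≤ k - 2 ∧ val_1 = 8)) ∧ (¬(3*tot ≤ (1/4)*val_1 + 7 → (1/2)*r + tot < 2*val_1))))) ∧ ((¬(3*val ≥ 0 → val < tot + 1)) → ((¬(r + tot ≤ k - 4 ∧ r + tot = 6)) ∧ (¬((11/4)*tot ≤ (1/4)*r + 15/2 → (3/2)*r + (1/2)*tot > -2)))))))) ∧ ((¬(3*tot > 1)) → (((3*val ≥ 0 → val < tot + 1) → (∀val_1. ((¬(val_1 ≤ k - 2 ∧ val_1 = 8)) ∧ (¬(3*tot ≤ (1/4)*val_1 + 7 → (1/2)*r + tot < 2*val_1))))) ∧ ((¬(3*val ≥ 0 → val < tot + 1)) → ((¬(r + tot ≤ k - 4 ∧ r + tot = 6)) ∧ (¬((11/4)*tot ≤ (1/4)*r + 15/2 → (3/2)*r + (1/2)*tot > -2)))))))) ∧ ((¬(3*tot > 1)) → (((3*val ≥ 0 → val < t + 1) → (∀val_1. ((¬(val_1 ≤ k - 2 ∧ val_1 = 8)) ∧ (¬(3*t ≤ (1/4)*val_1 + 7 → (1/2)*r + tot < 2*val_1))))) ∧ ((¬(3*val ≥ 0 → val < t + 1)) → ((¬(r + t ≤ k - 4 ∧ r + t = 6)) ∧ (¬((11/4)*t ≤ (1/4)*r + 15/2 → tot < (3/2)*r + (3/2)*t + 2))))))
So before the loop: (3*tot > 1 → ((3*tot > 1 → ((3*tot > 1 → ((¬(3*tot > 1)) ∧ ((3*val ≥ 0 → val < tot + 1) → (∀val_1. ((¬(val_1 ≤ k - 2 ∧ val_1 = 8)) ∧ (¬(3*tot ≤ (1/4)*val_1 + 7 → (1/2)*r + tot < 2*val_1))))) ∧ ((¬(3*val ≥ 0 → val < tot + 1)) → ((¬(r + tot ≤ k - 4 ∧ r + tot = 6)) ∧ (¬((11/4)*tot ≤ (1/4)*r + 15/2 → (3/2)*r + (1/2)*tot > -2)))))) ∧ ((¬(3*tot > 1)) → (((3*val ≥ 0 → val < tot + 1) → (∀val_1. ((¬(val_1 ≤ k - 2 ∧ val_1 = 8)) ∧ (¬(3*tot ≤ (1/4)*val_1 + 7 → (1/2)*r + tot < 2*val_1))))) ∧ ((¬(3*val ≥ 0 → val < tot + 1)) → ((¬(r + tot ≤ k - 4 ∧ r + tot = 6)) ∧ (¬((11/4)*tot ≤ (1/4)*r + 15/2 → (3/2)*r + (1/2)*tot > -2)))))))) ∧ ((¬(3*tot > 1)) → (((3*val ≥ 0 → val < tot + 1) → (∀val_1. ((¬(val_1 ≤ k - 2 ∧ val_1 = 8)) ∧ (¬(3*tot ≤ (1/4)*val_1 + 7 → (1/2)*r + tot < 2*val_1))))) ∧ ((¬(3*val ≥ 0 → val < tot + 1)) → ((¬(r + tot ≤ k - 4 ∧ r + tot = 6)) ∧ (¬((11/4)*tot ≤ (1/4)*r + 15/2 → (3/2)*r + (1/2)*tot > -2)))))))) ∧ ((¬(3*tot > 1)) → (((3*val ≥ 0 → val < t + 1) → (∀val_1. ((¬(val_1 ≤ k - 2 ∧ val_1 = 8)) ∧ (¬(3*t ≤ (1/4)*val_1 + 7 → (1/2)*r + tot < 2*val_1))))) ∧ ((¬(3*val ≥ 0 → val < t + 1)) → ((¬(r + t ≤ k - 4 ∧ r + t = 6)) ∧ (¬((11/4)*t ≤ (1/4)*r + 15/2 → tot < (3/2)*r + (3/2)*t + 2))))))
Answer: WP = (3*tot > 1 → ((3*tot > 1 → ((3*tot > 1 → ((¬(3*tot > 1)) ∧ ((3*val ≥ 0 → val < tot + 1) → (∀val_1. ((¬(val_1 ≤ k - 2 ∧ val_1 = 8)) ∧ (¬(3*tot ≤ (1/4)*val_1 + 7 → (1/2)*r + tot < 2*val_1))))) ∧ ((¬(3*val ≥ 0 → val < tot + 1)) → ((¬(r + tot ≤ k - 4 ∧ r + tot = 6)) ∧ (¬((11/4)*tot ≤ (1/4)*r + 15/2 → (3/2)*r + (1/2)*tot > -2)))))) ∧ ((¬(3*tot > 1)) → (((3*val ≥ 0 → val < tot + 1) → (∀val_1. ((¬(val_1 ≤ k - 2 ∧ val_1 = 8)) ∧ (¬(3*tot ≤ (1/4)*val_1 + 7 → (1/2)*r + tot < 2*val_1))))) ∧ ((¬(3*val ≥ 0 → val < tot + 1)) → ((¬(r + tot ≤ k - 4 ∧ r + tot = 6)) ∧ (¬((11/4)*tot ≤ (1/4)*r + 15/2 → (3/2)*r + (1/2)*tot > -2)))))))) ∧ ((¬(3*tot > 1)) → (((3*val ≥ 0 → val < tot + 1) → (∀val_1. ((¬(val_1 ≤ k - 2 ∧ val_1 = 8)) ∧ (¬(3*tot ≤ (1/4)*val_1 + 7 → (1/2)*r + tot < 2*val_1))))) ∧ ((¬(3*val ≥ 0 → val < tot + 1)) → ((¬(r + tot ≤ k - 4 ∧ r + tot = 6)) ∧ (¬((11/4)*tot ≤ (1/4)*r + 15/2 → (3/2)*r + (1/2)*tot > -2)))))))) ∧ ((¬(3*tot > 1)) → (((3*val ≥ 0 → val < t + 1) → (∀val_1. ((¬(val_1 ≤ k - 2 ∧ val_1 = 8)) ∧ (¬(3*t ≤ (1/4)*val_1 + 7 → (1/2)*r + tot < 2*val_1))))) ∧ ((¬(3*val ≥ 0 → val < t + 1)) → ((¬(r + t ≤ k - 4 ∧ r + t = 6)) ∧ (¬((11/4)*t ≤ (1/4)*r + 15/2 → tot < (3/2)*r + (3/2)*t + 2))))))


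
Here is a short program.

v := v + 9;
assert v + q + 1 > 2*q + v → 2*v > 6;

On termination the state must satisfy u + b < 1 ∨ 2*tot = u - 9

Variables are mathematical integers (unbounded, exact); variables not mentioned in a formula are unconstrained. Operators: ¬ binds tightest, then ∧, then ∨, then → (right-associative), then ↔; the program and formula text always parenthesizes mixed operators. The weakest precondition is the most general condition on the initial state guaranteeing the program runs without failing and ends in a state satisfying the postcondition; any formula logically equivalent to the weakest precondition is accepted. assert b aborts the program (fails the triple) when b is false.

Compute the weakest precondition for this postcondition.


Working backward. After the program, the postcondition u + b < 1 ∨ 2*tot = u - 9 must hold; in canonical form it is b + u < 1 ∨ 2*tot = u - 9.
Before assert v + q + 1 > 2*q + v → 2*v > 6: (q < 1 → 2*v > 6) ∧ (b + u < 1 ∨ 2*tot = u - 9)
Before v := v + 9: (q < 1 → 2*v > -12) ∧ (b + u < 1 ∨ 2*tot = u - 9)
Answer: WP = (q < 1 → 2*v > -12) ∧ (b + u < 1 ∨ 2*tot = u - 9)


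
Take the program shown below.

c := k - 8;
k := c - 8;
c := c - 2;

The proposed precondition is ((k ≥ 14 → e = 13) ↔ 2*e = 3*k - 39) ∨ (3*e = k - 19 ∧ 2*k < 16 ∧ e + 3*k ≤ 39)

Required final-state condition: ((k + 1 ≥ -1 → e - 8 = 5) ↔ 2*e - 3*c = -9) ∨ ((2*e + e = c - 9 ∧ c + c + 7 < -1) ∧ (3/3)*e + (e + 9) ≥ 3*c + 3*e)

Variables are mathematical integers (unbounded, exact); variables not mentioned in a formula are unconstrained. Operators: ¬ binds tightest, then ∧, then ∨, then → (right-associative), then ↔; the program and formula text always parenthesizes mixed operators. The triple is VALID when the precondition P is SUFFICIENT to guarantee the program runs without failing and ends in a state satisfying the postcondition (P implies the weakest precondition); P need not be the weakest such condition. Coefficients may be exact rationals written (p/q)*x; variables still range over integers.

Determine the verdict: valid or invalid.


Working backward. After the program, the postcondition ((k + 1 ≥ -1 → e - 8 = 5) ↔ 2*e - 3*c = -9) ∨ ((2*e + e = c - 9 ∧ c + c + 7 < -1) ∧ (3/3)*e + (e + 9) ≥ 3*c + 3*e) must hold; in canonical form it is ((k ≥ -2 → e = 13) ↔ 2*e = 3*c - 9) ∨ (3*e = c - 9 ∧ 2*c < -8 ∧ 3*c + e ≤ 9).
Before c := c - 2: ((k ≥ -2 → e = 13) ↔ 2*e = 3*c - 15) ∨ (3*e = c - 11 ∧ 2*c < -4 ∧ 3*c + e ≤ 15)
Before k := c - 8: ((c ≥ 6 → e = 13) ↔ 2*e = 3*c - 15) ∨ (3*e = c - 11 ∧ 2*c < -4 ∧ 3*c + e ≤ 15)
Before c := k - 8: ((k ≥ 14 → e = 13) ↔ 2*e = 3*k - 39) ∨ (3*e = k - 19 ∧ 2*k < 12 ∧ e + 3*k ≤ 39)
The weakest precondition is ((k ≥ 14 → e = 13) ↔ 2*e = 3*k - 39) ∨ (3*e = k - 19 ∧ 2*k < 12 ∧ e + 3*k ≤ 39).
Check whether ((k ≥ 14 → e = 13) ↔ 2*e = 3*k - 39) ∨ (3*e = k - 19 ∧ 2*k < 16 ∧ e + 3*k ≤ 39) implies it.
Countermodel: at the initial state e = -4, k = 7, the precondition holds but the weakest precondition fails.
Answer: invalid


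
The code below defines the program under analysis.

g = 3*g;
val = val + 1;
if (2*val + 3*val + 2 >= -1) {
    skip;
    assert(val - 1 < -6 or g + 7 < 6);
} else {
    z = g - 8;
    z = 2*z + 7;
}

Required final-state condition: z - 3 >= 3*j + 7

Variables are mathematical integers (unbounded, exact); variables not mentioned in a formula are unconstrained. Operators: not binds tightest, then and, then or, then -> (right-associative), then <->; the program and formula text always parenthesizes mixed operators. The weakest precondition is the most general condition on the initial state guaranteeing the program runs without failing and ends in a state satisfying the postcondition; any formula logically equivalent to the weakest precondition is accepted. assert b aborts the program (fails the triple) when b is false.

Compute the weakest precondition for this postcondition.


Working backward. After the program, the postcondition z - 3 >= 3*j + 7 must hold; in canonical form it is z >= 3*j + 10.
Then branch requires (val < -5 or g < -1) and z >= 3*j + 10; else branch requires 2*g >= 3*j + 19.
Before the if: (5*val >= -3 -> ((val < -5 or g < -1) and z >= 3*j + 10)) and ((not (5*val >= -3)) -> 2*g >= 3*j + 19)
Before val := val + 1: (5*val >= -8 -> ((val < -6 or g < -1) and z >= 3*j + 10)) and ((not (5*val >= -8)) -> 2*g >= 3*j + 19)
Before g := 3*g: (5*val >= -8 -> ((val < -6 or 3*g < -1) and z >= 3*j + 10)) and ((not (5*val >= -8)) -> 6*g >= 3*j + 19)
Answer: WP = (5*val >= -8 -> ((val < -6 or 3*g < -1) and z >= 3*j + 10)) and ((not (5*val >= -8)) -> 6*g >= 3*j + 19)


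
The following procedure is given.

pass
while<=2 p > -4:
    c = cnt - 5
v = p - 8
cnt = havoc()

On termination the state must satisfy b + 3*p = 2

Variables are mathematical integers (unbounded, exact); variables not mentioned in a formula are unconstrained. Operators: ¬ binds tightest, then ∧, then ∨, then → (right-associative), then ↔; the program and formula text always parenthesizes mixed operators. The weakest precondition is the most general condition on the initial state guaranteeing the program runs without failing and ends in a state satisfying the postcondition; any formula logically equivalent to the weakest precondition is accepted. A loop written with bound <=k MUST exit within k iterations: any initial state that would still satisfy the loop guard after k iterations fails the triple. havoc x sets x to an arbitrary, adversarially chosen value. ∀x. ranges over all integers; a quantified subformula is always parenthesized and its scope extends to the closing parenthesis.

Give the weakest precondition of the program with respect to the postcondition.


Working backward. After the program, b + 3*p = 2 must hold.
Before havoc cnt: b + 3*p = 2
Before v := p - 8: b + 3*p = 2
Before the loop (bound <=2), unroll the exhaustion recursion (WP_0 = exit-now case; WP_j = one more guarded iteration, up to j = 2):
  WP_0: (¬(p > -4)) ∧ b + 3*p = 2
  WP_1: (p > -4 → ((¬(p > -4)) ∧ b + 3*p = 2)) ∧ ((¬(p > -4)) → b + 3*p = 2)
  WP_2: (p > -4 → ((p > -4 → ((¬(p > -4)) ∧ b + 3*p = 2)) ∧ ((¬(p > -4)) → b + 3*p = 2))) ∧ ((¬(p > -4)) → b + 3*p = 2)
So before the loop: (p > -4 → ((p > -4 → ((¬(p > -4)) ∧ b + 3*p = 2)) ∧ ((¬(p > -4)) → b + 3*p = 2))) ∧ ((¬(p > -4)) → b + 3*p = 2)
Before skip: (p > -4 → ((p > -4 → ((¬(p > -4)) ∧ b + 3*p = 2)) ∧ ((¬(p > -4)) → b + 3*p = 2))) ∧ ((¬(p > -4)) → b + 3*p = 2)
Answer: WP = (p > -4 → ((p > -4 → ((¬(p > -4)) ∧ b + 3*p = 2)) ∧ ((¬(p > -4)) → b + 3*p = 2))) ∧ ((¬(p > -4)) → b + 3*p = 2)


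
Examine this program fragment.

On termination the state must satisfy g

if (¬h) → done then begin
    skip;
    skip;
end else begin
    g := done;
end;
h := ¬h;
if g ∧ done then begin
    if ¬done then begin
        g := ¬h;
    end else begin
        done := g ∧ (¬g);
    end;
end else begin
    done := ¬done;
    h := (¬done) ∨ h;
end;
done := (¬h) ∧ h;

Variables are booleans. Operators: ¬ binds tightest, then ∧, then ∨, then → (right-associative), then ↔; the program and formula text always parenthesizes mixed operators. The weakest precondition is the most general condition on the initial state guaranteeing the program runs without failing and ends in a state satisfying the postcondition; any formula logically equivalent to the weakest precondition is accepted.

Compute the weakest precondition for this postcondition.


Working backward. After the program, g must hold.
Before done := (¬h) ∧ h: g
Then branch requires ((¬done) → (¬h)) ∧ (done → g); else branch requires g.
Before the if: ((g ∧ done) → (((¬done) → (¬h)) ∧ (done → g))) ∧ ((¬(g ∧ done)) → g)
Before h := ¬h: ((g ∧ done) → (((¬done) → h) ∧ (done → g))) ∧ ((¬(g ∧ done)) → g)
Then branch requires ((g ∧ done) → (((¬done) → h) ∧ (done → g))) ∧ ((¬(g ∧ done)) → g); else branch requires (done → ((¬done) → h)) ∧ ((¬done) → done).
Before the if: (((¬h) → done) → (((g ∧ done) → (((¬done) → h) ∧ (done → g))) ∧ ((¬(g ∧ done)) → g))) ∧ ((¬((¬h) → done)) → ((done → ((¬done) → h)) ∧ ((¬done) → done)))
Answer: WP = (((¬h) → done) → (((g ∧ done) → (((¬done) → h) ∧ (done → g))) ∧ ((¬(g ∧ done)) → g))) ∧ ((¬((¬h) → done)) → ((done → ((¬done) → h)) ∧ ((¬done) → done)))


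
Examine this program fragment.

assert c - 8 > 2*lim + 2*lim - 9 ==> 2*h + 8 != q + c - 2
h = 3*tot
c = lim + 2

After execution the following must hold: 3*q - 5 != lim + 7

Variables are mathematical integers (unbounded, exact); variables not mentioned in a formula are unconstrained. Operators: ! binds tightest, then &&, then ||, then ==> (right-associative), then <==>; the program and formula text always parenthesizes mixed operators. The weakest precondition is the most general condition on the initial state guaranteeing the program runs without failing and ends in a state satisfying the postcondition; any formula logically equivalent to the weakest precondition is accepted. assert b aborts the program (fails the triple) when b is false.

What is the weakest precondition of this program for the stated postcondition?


Working backward. After the program, the postcondition 3*q - 5 != lim + 7 must hold; in canonical form it is 3*q != lim + 12.
Before c := lim + 2: 3*q != lim + 12
Before h := 3*tot: 3*q != lim + 12
Before assert c - 8 > 2*lim + 2*lim - 9 ==> 2*h + 8 != q + c - 2: (c > 4*lim - 1 ==> 2*h != c + q - 10) && 3*q != lim + 12
Answer: WP = (c > 4*lim - 1 ==> 2*h != c + q - 10) && 3*q != lim + 12


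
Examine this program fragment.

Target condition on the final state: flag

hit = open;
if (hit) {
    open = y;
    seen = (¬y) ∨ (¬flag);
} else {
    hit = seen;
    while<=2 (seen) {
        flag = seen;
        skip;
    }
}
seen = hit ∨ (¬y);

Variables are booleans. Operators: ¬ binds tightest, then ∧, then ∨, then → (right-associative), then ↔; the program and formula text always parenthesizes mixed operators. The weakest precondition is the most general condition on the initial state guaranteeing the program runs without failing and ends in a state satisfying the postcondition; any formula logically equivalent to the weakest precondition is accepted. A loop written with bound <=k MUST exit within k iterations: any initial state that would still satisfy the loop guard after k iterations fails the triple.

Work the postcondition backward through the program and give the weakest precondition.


Working backward. After the program, flag must hold.
Before seen := hit ∨ (¬y): flag
Then branch requires flag; else branch requires (seen → ((¬seen) ∧ ((¬seen) → seen))) ∧ ((¬seen) → flag).
Before the if: (hit → flag) ∧ ((¬hit) → ((seen → ((¬seen) ∧ ((¬seen) → seen))) ∧ ((¬seen) → flag)))
Before hit := open: (open → flag) ∧ ((¬open) → ((seen → ((¬seen) ∧ ((¬seen) → seen))) ∧ ((¬seen) → flag)))
Answer: WP = (open → flag) ∧ ((¬open) → ((seen → ((¬seen) ∧ ((¬seen) → seen))) ∧ ((¬seen) → flag)))
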